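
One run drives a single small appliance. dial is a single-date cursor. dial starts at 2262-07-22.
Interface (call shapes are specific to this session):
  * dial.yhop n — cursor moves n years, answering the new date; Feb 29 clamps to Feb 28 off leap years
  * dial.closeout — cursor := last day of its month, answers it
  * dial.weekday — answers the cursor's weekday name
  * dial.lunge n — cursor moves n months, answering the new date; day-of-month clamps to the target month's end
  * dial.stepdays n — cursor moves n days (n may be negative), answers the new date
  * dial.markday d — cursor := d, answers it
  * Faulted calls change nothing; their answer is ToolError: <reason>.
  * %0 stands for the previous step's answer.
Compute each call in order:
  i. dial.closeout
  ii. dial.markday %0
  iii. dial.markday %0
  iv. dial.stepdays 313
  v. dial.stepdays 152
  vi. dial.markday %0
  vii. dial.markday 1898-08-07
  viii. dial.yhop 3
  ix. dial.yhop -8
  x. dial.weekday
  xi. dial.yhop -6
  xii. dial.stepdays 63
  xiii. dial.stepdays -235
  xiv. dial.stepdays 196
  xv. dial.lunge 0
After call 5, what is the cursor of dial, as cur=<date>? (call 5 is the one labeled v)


Step: dial.closeout[]
Result: 2262-07-31
Step: dial.markday[d: %0]
Result: 2262-07-31
Step: dial.markday[d: %0]
Result: 2262-07-31
Step: dial.stepdays[n: 313]
Result: 2263-06-09
Step: dial.stepdays[n: 152]
Result: 2263-11-08
Step: dial.markday[d: %0]
Result: 2263-11-08
Step: dial.markday[d: 1898-08-07]
Result: 1898-08-07
Step: dial.yhop[n: 3]
Result: 1901-08-07
Step: dial.yhop[n: -8]
Result: 1893-08-07
Step: dial.weekday[]
Result: Monday
Step: dial.yhop[n: -6]
Result: 1887-08-07
Step: dial.stepdays[n: 63]
Result: 1887-10-09
Step: dial.stepdays[n: -235]
Result: 1887-02-16
Step: dial.stepdays[n: 196]
Result: 1887-08-31
Step: dial.lunge[n: 0]
Result: 1887-08-31

Answer: cur=2263-11-08


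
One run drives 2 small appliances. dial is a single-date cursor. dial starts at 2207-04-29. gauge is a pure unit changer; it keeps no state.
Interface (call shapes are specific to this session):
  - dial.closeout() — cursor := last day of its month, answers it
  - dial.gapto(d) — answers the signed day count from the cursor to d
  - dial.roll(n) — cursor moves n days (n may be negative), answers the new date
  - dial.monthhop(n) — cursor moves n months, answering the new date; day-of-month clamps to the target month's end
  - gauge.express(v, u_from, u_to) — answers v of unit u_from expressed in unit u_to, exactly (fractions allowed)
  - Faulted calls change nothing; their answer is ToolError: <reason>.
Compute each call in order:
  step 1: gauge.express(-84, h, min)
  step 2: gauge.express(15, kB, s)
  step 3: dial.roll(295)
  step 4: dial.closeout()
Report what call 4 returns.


>> gauge.express(v=-84, u_from=h, u_to=min)
<< -5040
>> gauge.express(v=15, u_from=kB, u_to=s)
<< ToolError: incompatible units
>> dial.roll(n=295)
<< 2208-02-18
>> dial.closeout()
<< 2208-02-29

Answer: 2208-02-29


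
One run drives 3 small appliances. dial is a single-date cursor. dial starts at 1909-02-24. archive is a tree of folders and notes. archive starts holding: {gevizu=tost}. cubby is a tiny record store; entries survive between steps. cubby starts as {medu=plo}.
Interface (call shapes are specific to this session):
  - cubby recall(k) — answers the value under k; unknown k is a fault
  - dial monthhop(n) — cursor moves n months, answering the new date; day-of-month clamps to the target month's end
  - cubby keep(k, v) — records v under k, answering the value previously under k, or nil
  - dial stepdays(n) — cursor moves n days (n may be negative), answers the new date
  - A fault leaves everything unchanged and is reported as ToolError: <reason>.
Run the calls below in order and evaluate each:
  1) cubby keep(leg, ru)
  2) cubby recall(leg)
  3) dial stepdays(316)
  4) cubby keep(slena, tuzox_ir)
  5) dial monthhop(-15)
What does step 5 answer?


Answer: 1908-10-06

Derivation:
Step: cubby keep[k='leg'; v='ru']
Result: nil
Step: cubby recall[k='leg']
Result: ru
Step: dial stepdays[n='316']
Result: 1910-01-06
Step: cubby keep[k='slena'; v='tuzox_ir']
Result: nil
Step: dial monthhop[n='-15']
Result: 1908-10-06


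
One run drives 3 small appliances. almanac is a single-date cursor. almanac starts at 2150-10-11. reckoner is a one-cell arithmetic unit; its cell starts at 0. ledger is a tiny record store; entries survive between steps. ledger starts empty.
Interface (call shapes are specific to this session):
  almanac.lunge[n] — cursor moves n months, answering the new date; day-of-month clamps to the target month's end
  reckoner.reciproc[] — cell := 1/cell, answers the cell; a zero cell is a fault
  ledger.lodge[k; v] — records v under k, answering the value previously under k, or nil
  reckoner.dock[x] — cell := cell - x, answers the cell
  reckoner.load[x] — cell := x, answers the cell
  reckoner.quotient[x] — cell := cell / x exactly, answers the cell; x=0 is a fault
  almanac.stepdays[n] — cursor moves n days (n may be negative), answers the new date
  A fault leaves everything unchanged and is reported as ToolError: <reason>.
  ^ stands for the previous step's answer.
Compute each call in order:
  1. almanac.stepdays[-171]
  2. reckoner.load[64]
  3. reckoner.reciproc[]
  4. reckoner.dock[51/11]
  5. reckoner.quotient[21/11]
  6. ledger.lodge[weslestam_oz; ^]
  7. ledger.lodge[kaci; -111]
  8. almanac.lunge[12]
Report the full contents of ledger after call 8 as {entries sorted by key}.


Then almanac.stepdays passing -171: 2150-04-23.
Invoking reckoner.load passing 64, — result: 64.
I try reckoner.reciproc, yielding 1/64.
I invoke reckoner.dock passing 51/11, yielding -3253/704.
I try reckoner.quotient passing 21/11, giving -3253/1344.
Next I call ledger.lodge passing weslestam_oz, ^, and get nil.
I try ledger.lodge passing kaci, -111, → nil.
Then almanac.lunge passing 12, giving 2151-04-23.

Answer: {kaci=-111, weslestam_oz=-3253/1344}


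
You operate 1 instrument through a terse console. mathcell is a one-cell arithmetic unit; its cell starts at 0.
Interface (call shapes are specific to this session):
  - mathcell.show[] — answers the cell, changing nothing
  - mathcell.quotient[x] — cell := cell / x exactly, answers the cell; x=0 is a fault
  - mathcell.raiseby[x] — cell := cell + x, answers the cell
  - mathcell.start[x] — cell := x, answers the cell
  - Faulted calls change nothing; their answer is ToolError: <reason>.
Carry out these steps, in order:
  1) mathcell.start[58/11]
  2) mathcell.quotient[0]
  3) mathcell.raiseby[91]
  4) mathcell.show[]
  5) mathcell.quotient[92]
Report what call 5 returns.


// mathcell.start(x→58/11) => 58/11
// mathcell.quotient(x→0) => ToolError: division by zero
// mathcell.raiseby(x→91) => 1059/11
// mathcell.show() => 1059/11
// mathcell.quotient(x→92) => 1059/1012

Answer: 1059/1012


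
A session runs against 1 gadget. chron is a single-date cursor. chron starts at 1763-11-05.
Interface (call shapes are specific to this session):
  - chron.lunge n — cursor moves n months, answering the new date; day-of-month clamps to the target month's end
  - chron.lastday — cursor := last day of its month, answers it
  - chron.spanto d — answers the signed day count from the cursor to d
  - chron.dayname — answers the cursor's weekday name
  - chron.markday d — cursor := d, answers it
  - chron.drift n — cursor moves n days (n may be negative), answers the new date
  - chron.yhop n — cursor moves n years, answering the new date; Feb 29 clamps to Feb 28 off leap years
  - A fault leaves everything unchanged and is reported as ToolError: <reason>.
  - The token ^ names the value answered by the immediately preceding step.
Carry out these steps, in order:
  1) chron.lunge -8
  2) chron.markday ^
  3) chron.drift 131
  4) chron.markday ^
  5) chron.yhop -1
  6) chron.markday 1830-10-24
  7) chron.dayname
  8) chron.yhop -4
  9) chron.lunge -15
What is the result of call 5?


Answer: 1762-07-14

Derivation:
Invoking lunge with -8, — result: 1763-03-05.
Then markday with ^, which returns 1763-03-05.
Now I run drift with 131, and observe 1763-07-14.
Then markday with ^, giving 1763-07-14.
I invoke yhop with -1: 1762-07-14.
I run markday with 1830-10-24, — result: 1830-10-24.
I call dayname: Sunday.
I run yhop with -4: 1826-10-24.
Calling lunge with -15, → 1825-07-24.


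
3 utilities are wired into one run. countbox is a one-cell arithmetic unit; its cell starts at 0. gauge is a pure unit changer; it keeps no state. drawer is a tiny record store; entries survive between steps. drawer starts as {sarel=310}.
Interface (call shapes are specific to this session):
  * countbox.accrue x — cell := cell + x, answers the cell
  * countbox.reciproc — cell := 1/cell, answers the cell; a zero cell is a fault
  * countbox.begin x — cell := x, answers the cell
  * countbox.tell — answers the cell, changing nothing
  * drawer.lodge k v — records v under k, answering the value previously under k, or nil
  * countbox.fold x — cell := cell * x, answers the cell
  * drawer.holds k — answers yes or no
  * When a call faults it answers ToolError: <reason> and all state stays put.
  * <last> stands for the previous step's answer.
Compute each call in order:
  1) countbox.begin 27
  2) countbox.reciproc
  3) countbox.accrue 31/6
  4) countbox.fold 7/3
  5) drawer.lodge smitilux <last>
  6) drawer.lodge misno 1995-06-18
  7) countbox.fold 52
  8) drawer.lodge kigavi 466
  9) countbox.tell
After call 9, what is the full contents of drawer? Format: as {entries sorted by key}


I call countbox.begin(x→27), and see 27.
Using countbox.reciproc, and see 1/27.
Next I call countbox.accrue(x→31/6): 281/54.
I invoke countbox.fold(x→7/3), — result: 1967/162.
Next I call drawer.lodge(k→smitilux, v→<last>), → nil.
I try drawer.lodge(k→misno, v→1995-06-18), yielding nil.
I call countbox.fold(x→52), which returns 51142/81.
I try drawer.lodge(k→kigavi, v→466): nil.
Then countbox.tell, and observe 51142/81.

Answer: {kigavi=466, misno=1995-06-18, sarel=310, smitilux=1967/162}


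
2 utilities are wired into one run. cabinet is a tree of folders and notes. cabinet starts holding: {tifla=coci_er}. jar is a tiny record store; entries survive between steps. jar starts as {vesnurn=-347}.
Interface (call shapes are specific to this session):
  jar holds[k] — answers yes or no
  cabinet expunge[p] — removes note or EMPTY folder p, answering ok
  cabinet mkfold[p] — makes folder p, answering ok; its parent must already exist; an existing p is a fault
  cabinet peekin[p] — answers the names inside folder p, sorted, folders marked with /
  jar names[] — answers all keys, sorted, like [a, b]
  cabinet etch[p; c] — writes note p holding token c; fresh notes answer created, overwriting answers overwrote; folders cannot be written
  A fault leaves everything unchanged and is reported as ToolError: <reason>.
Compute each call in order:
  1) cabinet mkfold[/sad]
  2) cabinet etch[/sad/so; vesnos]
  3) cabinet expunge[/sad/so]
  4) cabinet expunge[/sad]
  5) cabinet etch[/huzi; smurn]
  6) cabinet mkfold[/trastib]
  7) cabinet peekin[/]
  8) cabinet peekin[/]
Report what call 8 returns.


Invoking cabinet mkfold with p='/sad', and get ok.
Next I call cabinet etch with p='/sad/so', c='vesnos', giving created.
Calling cabinet expunge with p='/sad/so', — result: ok.
Invoking cabinet expunge with p='/sad', giving ok.
Calling cabinet etch with p='/huzi', c='smurn', — result: created.
Using cabinet mkfold with p='/trastib', and see ok.
Now I run cabinet peekin with p='/', which returns [huzi, tifla, trastib/].
Invoking cabinet peekin with p='/', — result: [huzi, tifla, trastib/].

Answer: [huzi, tifla, trastib/]


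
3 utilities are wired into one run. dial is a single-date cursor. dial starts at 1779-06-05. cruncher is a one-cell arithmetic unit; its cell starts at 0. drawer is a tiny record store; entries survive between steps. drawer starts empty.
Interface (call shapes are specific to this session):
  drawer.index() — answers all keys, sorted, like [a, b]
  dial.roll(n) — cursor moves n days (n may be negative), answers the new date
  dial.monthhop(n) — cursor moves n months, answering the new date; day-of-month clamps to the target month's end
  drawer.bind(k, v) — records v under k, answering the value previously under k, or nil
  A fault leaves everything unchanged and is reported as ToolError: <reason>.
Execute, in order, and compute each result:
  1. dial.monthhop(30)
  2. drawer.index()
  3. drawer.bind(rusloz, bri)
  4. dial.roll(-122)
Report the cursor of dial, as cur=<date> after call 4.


Answer: cur=1781-08-05

Derivation:
[in] dial.monthhop n→30
[out] 1781-12-05
[in] drawer.index
[out] []
[in] drawer.bind k→rusloz v→bri
[out] nil
[in] dial.roll n→-122
[out] 1781-08-05


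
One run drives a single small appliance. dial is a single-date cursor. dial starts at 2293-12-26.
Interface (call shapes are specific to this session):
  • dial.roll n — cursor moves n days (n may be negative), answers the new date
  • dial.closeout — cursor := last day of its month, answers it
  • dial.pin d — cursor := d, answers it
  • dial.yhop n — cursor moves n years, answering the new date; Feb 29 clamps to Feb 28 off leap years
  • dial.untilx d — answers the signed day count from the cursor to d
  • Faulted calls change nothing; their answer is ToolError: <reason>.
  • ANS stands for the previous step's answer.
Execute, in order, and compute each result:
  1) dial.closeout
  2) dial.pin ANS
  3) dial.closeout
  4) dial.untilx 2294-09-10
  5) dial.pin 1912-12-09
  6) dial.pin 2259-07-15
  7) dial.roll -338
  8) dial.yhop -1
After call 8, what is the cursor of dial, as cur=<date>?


$ dial.closeout
:: 2293-12-31
$ dial.pin d→ANS
:: 2293-12-31
$ dial.closeout
:: 2293-12-31
$ dial.untilx d→2294-09-10
:: 253
$ dial.pin d→1912-12-09
:: 1912-12-09
$ dial.pin d→2259-07-15
:: 2259-07-15
$ dial.roll n→-338
:: 2258-08-11
$ dial.yhop n→-1
:: 2257-08-11

Answer: cur=2257-08-11


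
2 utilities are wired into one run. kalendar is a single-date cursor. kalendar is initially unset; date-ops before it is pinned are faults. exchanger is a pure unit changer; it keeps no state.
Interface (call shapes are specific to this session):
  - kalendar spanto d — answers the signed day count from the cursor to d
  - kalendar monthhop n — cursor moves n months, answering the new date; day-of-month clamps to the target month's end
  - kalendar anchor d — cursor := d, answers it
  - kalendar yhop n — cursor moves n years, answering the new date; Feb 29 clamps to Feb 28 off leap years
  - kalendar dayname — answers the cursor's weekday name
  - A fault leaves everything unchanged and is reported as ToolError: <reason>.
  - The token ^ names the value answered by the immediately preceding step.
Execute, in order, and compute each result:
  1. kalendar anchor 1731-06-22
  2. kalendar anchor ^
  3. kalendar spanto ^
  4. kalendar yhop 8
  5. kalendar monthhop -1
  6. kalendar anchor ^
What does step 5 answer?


Answer: 1739-05-22

Derivation:
Act: kalendar anchor[d='1731-06-22']
Obs: 1731-06-22
Act: kalendar anchor[d='^']
Obs: 1731-06-22
Act: kalendar spanto[d='^']
Obs: 0
Act: kalendar yhop[n='8']
Obs: 1739-06-22
Act: kalendar monthhop[n='-1']
Obs: 1739-05-22
Act: kalendar anchor[d='^']
Obs: 1739-05-22


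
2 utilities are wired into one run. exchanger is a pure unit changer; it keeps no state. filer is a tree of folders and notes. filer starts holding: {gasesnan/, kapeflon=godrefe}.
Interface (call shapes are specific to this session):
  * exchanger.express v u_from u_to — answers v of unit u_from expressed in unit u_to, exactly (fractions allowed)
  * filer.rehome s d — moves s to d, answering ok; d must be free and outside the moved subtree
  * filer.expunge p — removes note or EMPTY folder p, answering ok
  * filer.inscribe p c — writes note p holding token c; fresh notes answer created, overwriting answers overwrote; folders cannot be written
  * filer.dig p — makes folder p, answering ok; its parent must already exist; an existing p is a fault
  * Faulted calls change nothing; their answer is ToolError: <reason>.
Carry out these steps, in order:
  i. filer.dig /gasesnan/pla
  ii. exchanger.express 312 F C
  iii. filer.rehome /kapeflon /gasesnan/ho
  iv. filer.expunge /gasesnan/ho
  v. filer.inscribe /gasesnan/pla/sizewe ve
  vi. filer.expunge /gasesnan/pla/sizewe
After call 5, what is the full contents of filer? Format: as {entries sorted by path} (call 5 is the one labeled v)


;; filer.dig(p=/gasesnan/pla) -> ok
;; exchanger.express(v=312, u_from=F, u_to=C) -> 1400/9
;; filer.rehome(s=/kapeflon, d=/gasesnan/ho) -> ok
;; filer.expunge(p=/gasesnan/ho) -> ok
;; filer.inscribe(p=/gasesnan/pla/sizewe, c=ve) -> created
;; filer.expunge(p=/gasesnan/pla/sizewe) -> ok

Answer: {gasesnan/, gasesnan/pla/, gasesnan/pla/sizewe=ve}


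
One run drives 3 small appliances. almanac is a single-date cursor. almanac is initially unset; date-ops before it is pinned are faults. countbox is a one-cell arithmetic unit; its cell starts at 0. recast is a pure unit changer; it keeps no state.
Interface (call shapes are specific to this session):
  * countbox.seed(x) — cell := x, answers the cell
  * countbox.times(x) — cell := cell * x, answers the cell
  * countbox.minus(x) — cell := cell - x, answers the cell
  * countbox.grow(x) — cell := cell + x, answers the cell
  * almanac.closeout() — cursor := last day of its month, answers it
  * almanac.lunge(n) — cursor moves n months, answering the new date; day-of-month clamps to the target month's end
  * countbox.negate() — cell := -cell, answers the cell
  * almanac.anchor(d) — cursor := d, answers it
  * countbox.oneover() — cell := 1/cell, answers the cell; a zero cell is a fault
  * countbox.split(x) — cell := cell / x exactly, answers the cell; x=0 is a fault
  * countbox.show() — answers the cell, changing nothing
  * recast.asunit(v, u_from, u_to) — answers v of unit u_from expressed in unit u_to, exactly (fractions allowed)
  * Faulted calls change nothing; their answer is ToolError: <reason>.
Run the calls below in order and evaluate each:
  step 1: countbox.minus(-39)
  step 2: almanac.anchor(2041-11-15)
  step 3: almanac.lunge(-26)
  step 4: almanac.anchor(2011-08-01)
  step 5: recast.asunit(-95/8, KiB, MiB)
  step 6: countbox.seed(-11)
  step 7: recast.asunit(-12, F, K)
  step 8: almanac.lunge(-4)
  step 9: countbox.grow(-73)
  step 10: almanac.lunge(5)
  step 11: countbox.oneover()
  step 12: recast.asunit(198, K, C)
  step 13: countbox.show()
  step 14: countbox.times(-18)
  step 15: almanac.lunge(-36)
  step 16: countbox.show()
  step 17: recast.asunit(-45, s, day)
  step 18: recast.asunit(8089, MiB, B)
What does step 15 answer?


;; 1. countbox.minus(x→-39) == 39
;; 2. almanac.anchor(d→2041-11-15) == 2041-11-15
;; 3. almanac.lunge(n→-26) == 2039-09-15
;; 4. almanac.anchor(d→2011-08-01) == 2011-08-01
;; 5. recast.asunit(v→-95/8, u_from→KiB, u_to→MiB) == -95/8192
;; 6. countbox.seed(x→-11) == -11
;; 7. recast.asunit(v→-12, u_from→F, u_to→K) == 44767/180
;; 8. almanac.lunge(n→-4) == 2011-04-01
;; 9. countbox.grow(x→-73) == -84
;; 10. almanac.lunge(n→5) == 2011-09-01
;; 11. countbox.oneover() == -1/84
;; 12. recast.asunit(v→198, u_from→K, u_to→C) == -1503/20
;; 13. countbox.show() == -1/84
;; 14. countbox.times(x→-18) == 3/14
;; 15. almanac.lunge(n→-36) == 2008-09-01
;; 16. countbox.show() == 3/14
;; 17. recast.asunit(v→-45, u_from→s, u_to→day) == -1/1920
;; 18. recast.asunit(v→8089, u_from→MiB, u_to→B) == 8481931264

Answer: 2008-09-01


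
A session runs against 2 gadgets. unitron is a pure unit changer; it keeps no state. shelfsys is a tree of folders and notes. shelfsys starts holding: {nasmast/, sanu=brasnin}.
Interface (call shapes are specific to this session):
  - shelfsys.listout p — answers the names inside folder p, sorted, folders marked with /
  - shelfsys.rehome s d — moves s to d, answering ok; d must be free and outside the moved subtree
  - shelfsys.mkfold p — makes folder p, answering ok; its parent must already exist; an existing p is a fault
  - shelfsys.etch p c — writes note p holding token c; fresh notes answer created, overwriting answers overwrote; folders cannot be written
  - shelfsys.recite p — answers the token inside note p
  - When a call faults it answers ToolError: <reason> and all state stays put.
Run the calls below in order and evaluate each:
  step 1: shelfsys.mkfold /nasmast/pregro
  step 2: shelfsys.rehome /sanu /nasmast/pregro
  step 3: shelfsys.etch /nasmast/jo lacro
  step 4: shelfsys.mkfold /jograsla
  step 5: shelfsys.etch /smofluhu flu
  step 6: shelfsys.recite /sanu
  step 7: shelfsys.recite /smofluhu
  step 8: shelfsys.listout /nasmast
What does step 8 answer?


Answer: [jo, pregro/]

Derivation:
Do: shelfsys.mkfold[/nasmast/pregro]
See: ok
Do: shelfsys.rehome[/sanu; /nasmast/pregro]
See: ToolError: exists
Do: shelfsys.etch[/nasmast/jo; lacro]
See: created
Do: shelfsys.mkfold[/jograsla]
See: ok
Do: shelfsys.etch[/smofluhu; flu]
See: created
Do: shelfsys.recite[/sanu]
See: brasnin
Do: shelfsys.recite[/smofluhu]
See: flu
Do: shelfsys.listout[/nasmast]
See: [jo, pregro/]


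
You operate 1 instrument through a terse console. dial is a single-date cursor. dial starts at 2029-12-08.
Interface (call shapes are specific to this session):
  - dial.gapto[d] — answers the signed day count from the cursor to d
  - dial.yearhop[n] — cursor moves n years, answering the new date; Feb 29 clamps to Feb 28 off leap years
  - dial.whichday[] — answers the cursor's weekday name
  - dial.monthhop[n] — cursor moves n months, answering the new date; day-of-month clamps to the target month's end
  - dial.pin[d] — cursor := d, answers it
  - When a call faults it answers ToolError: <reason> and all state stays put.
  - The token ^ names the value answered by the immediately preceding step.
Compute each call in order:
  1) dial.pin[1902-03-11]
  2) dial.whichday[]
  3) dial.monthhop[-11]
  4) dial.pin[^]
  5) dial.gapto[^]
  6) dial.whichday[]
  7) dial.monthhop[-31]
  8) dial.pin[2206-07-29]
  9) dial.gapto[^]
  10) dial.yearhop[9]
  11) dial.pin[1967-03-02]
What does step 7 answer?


→ dial.pin(d: 1902-03-11)
← 1902-03-11
→ dial.whichday()
← Tuesday
→ dial.monthhop(n: -11)
← 1901-04-11
→ dial.pin(d: ^)
← 1901-04-11
→ dial.gapto(d: ^)
← 0
→ dial.whichday()
← Thursday
→ dial.monthhop(n: -31)
← 1898-09-11
→ dial.pin(d: 2206-07-29)
← 2206-07-29
→ dial.gapto(d: ^)
← 0
→ dial.yearhop(n: 9)
← 2215-07-29
→ dial.pin(d: 1967-03-02)
← 1967-03-02

Answer: 1898-09-11


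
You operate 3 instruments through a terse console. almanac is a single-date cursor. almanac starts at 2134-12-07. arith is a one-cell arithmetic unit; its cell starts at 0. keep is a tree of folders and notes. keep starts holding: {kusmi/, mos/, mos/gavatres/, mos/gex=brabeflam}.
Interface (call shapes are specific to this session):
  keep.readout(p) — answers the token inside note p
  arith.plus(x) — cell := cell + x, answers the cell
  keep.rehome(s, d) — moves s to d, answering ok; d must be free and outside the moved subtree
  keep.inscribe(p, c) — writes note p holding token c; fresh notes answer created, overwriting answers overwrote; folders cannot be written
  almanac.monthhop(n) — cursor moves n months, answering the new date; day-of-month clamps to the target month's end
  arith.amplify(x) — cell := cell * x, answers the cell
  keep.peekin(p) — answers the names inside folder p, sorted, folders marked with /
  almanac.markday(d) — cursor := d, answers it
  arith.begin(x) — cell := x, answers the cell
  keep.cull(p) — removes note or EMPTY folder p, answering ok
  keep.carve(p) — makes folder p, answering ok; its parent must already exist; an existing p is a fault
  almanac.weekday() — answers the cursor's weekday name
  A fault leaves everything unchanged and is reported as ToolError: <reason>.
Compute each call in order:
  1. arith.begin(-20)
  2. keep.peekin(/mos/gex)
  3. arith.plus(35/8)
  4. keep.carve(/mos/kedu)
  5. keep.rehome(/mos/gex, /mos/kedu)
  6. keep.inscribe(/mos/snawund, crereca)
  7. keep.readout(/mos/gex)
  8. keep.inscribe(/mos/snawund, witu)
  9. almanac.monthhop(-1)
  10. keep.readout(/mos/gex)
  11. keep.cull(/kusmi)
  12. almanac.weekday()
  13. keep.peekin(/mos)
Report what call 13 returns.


CALL arith.begin[-20]
RET  -20
CALL keep.peekin[/mos/gex]
RET  ToolError: not a directory
CALL arith.plus[35/8]
RET  -125/8
CALL keep.carve[/mos/kedu]
RET  ok
CALL keep.rehome[/mos/gex; /mos/kedu]
RET  ToolError: exists
CALL keep.inscribe[/mos/snawund; crereca]
RET  created
CALL keep.readout[/mos/gex]
RET  brabeflam
CALL keep.inscribe[/mos/snawund; witu]
RET  overwrote
CALL almanac.monthhop[-1]
RET  2134-11-07
CALL keep.readout[/mos/gex]
RET  brabeflam
CALL keep.cull[/kusmi]
RET  ok
CALL almanac.weekday[]
RET  Sunday
CALL keep.peekin[/mos]
RET  [gavatres/, gex, kedu/, snawund]

Answer: [gavatres/, gex, kedu/, snawund]


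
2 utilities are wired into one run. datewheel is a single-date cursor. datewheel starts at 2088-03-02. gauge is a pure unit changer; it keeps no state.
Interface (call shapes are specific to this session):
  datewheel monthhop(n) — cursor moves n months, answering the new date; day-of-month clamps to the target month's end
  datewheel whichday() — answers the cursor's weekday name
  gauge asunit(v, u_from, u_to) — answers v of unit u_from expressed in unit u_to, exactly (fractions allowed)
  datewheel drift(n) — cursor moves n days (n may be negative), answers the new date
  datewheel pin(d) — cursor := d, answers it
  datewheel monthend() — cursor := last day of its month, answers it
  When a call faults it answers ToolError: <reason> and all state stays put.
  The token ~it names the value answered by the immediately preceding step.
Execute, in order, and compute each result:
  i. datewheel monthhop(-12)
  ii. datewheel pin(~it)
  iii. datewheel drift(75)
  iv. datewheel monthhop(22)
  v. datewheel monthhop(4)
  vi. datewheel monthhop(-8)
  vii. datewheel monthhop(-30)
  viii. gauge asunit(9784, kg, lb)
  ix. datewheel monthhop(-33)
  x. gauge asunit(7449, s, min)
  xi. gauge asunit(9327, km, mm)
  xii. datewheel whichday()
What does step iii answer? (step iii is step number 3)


$ datewheel monthhop n='-12'
= 2087-03-02
$ datewheel pin d='~it'
= 2087-03-02
$ datewheel drift n='75'
= 2087-05-16
$ datewheel monthhop n='22'
= 2089-03-16
$ datewheel monthhop n='4'
= 2089-07-16
$ datewheel monthhop n='-8'
= 2088-11-16
$ datewheel monthhop n='-30'
= 2086-05-16
$ gauge asunit v='9784' u_from='kg' u_to='lb'
= 978400000000/45359237
$ datewheel monthhop n='-33'
= 2083-08-16
$ gauge asunit v='7449' u_from='s' u_to='min'
= 2483/20
$ gauge asunit v='9327' u_from='km' u_to='mm'
= 9327000000
$ datewheel whichday
= Monday

Answer: 2087-05-16


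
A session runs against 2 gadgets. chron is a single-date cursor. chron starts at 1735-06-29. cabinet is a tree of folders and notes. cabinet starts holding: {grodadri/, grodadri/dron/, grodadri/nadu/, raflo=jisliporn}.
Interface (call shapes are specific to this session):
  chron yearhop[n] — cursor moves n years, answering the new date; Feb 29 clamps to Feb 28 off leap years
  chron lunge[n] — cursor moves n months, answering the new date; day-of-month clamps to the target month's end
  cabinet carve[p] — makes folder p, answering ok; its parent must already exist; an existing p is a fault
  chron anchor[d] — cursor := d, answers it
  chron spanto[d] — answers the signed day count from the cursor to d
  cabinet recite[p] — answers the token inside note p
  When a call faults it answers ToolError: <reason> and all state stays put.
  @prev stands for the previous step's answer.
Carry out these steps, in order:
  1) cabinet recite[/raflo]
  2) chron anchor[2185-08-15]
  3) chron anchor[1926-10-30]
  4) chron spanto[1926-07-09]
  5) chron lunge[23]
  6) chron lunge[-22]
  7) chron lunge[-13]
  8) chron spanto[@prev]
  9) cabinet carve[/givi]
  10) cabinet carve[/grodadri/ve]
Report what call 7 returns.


Answer: 1925-10-30

Derivation:
-> cabinet recite(/raflo)
<- jisliporn
-> chron anchor(2185-08-15)
<- 2185-08-15
-> chron anchor(1926-10-30)
<- 1926-10-30
-> chron spanto(1926-07-09)
<- -113
-> chron lunge(23)
<- 1928-09-30
-> chron lunge(-22)
<- 1926-11-30
-> chron lunge(-13)
<- 1925-10-30
-> chron spanto(@prev)
<- 0
-> cabinet carve(/givi)
<- ok
-> cabinet carve(/grodadri/ve)
<- ok


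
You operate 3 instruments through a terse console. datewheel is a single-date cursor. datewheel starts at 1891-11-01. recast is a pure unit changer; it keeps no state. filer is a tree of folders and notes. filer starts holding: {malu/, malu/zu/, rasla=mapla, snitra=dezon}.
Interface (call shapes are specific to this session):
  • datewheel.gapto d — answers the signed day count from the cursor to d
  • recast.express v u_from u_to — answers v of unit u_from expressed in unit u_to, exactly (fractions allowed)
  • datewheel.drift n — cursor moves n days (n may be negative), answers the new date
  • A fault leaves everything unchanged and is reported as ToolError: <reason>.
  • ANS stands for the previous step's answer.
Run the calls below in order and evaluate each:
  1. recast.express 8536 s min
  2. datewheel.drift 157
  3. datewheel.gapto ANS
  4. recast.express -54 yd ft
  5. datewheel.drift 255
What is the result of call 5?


Do: express[v=8536; u_from=s; u_to=min]
See: 2134/15
Do: drift[n=157]
See: 1892-04-06
Do: gapto[d=ANS]
See: 0
Do: express[v=-54; u_from=yd; u_to=ft]
See: -162
Do: drift[n=255]
See: 1892-12-17

Answer: 1892-12-17


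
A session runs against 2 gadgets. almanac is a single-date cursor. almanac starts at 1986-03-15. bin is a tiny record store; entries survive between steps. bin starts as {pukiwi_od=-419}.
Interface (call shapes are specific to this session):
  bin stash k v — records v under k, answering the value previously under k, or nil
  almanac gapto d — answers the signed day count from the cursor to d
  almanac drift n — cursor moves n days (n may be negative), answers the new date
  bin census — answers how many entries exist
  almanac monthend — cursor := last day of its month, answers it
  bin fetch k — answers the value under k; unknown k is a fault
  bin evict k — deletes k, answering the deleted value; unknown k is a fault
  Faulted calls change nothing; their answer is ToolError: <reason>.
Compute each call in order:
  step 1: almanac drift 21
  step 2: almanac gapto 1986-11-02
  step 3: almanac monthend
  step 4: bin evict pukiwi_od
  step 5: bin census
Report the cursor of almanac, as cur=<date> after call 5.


Then almanac drift passing n=21, → 1986-04-05.
I use almanac gapto passing d=1986-11-02, → 211.
I call almanac monthend, giving 1986-04-30.
Now I run bin evict passing k=pukiwi_od, and get -419.
I invoke bin census(): 0.

Answer: cur=1986-04-30


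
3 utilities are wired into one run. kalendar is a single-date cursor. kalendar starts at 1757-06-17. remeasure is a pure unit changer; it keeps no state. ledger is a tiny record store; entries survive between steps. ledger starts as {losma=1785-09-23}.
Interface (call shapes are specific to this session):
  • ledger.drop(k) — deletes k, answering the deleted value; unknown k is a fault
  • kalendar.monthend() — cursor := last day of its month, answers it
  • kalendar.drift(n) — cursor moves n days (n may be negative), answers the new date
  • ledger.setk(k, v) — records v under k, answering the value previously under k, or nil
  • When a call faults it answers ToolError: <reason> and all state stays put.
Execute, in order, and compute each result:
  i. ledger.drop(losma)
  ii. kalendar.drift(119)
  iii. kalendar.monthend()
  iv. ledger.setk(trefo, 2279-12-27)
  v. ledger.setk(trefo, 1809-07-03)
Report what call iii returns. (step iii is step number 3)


Answer: 1757-10-31

Derivation:
% ledger.drop k=losma
= 1785-09-23
% kalendar.drift n=119
= 1757-10-14
% kalendar.monthend
= 1757-10-31
% ledger.setk k=trefo v=2279-12-27
= nil
% ledger.setk k=trefo v=1809-07-03
= 2279-12-27


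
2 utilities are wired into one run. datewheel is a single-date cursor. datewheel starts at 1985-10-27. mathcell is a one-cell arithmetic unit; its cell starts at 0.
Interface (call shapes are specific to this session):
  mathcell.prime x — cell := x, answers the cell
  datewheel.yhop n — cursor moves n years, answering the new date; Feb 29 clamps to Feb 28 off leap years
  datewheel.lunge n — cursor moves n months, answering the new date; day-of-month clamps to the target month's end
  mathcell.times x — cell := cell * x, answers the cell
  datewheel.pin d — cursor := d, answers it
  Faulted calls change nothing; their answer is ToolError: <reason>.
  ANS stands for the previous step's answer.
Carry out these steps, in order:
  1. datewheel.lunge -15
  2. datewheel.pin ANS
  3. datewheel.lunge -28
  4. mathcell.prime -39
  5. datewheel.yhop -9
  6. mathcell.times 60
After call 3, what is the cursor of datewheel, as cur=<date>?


-- lunge(-15) ~> 1984-07-27
-- pin(ANS) ~> 1984-07-27
-- lunge(-28) ~> 1982-03-27
-- prime(-39) ~> -39
-- yhop(-9) ~> 1973-03-27
-- times(60) ~> -2340

Answer: cur=1982-03-27


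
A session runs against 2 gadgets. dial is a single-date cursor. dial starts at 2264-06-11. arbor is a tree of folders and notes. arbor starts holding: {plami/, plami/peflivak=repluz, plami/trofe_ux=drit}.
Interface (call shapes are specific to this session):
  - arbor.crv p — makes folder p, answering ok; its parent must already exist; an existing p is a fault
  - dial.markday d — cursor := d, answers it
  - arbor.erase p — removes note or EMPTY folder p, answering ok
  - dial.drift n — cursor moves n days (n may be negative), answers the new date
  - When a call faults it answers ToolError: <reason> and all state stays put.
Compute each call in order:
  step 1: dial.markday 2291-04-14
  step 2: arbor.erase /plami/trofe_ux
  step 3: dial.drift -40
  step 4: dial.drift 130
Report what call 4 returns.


~$ markday d→2291-04-14
  2291-04-14
~$ erase p→/plami/trofe_ux
  ok
~$ drift n→-40
  2291-03-05
~$ drift n→130
  2291-07-13

Answer: 2291-07-13


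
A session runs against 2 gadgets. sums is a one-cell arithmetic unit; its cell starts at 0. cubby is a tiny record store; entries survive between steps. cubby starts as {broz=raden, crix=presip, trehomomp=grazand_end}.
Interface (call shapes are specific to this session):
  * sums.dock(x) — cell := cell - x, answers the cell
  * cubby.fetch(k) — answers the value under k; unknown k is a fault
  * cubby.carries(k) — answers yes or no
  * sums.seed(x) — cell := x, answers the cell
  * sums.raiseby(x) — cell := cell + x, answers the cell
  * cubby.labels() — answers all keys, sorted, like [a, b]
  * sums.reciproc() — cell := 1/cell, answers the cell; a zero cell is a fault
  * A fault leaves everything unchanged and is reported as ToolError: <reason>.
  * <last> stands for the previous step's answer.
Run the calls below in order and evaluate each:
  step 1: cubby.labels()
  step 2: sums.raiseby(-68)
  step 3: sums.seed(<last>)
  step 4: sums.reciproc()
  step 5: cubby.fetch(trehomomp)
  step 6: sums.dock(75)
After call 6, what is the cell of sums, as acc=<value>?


Using labels, → [broz, crix, trehomomp].
Next I call raiseby(x→-68), which returns -68.
I call seed(x→<last>): -68.
Calling reciproc(), and see -1/68.
I use fetch(k→trehomomp), which returns grazand_end.
Calling dock(x→75), and see -5101/68.

Answer: acc=-5101/68


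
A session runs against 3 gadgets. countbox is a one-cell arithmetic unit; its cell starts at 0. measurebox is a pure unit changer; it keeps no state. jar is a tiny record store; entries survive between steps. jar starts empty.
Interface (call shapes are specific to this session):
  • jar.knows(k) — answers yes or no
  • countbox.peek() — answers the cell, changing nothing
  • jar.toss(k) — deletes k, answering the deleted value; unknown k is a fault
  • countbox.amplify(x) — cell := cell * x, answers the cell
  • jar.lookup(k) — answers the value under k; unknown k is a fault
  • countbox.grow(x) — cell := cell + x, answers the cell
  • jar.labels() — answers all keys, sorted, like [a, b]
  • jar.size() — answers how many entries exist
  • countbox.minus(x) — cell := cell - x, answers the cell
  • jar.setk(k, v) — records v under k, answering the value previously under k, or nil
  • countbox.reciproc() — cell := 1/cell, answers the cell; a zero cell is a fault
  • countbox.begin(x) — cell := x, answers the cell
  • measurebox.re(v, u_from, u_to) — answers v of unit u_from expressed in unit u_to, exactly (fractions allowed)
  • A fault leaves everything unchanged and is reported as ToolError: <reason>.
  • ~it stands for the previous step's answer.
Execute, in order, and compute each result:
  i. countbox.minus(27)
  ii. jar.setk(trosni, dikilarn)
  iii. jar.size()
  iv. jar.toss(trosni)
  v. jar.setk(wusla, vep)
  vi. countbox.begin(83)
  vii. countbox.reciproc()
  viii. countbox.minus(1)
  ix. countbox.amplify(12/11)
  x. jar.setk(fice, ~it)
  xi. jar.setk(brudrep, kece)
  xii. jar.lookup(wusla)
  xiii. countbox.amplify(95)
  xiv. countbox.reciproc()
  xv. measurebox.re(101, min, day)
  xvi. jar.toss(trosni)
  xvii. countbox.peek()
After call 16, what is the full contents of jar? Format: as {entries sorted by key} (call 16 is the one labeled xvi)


Answer: {brudrep=kece, fice=-984/913, wusla=vep}

Derivation:
> countbox.minus x='27'
= -27
> jar.setk k='trosni' v='dikilarn'
= nil
> jar.size
= 1
> jar.toss k='trosni'
= dikilarn
> jar.setk k='wusla' v='vep'
= nil
> countbox.begin x='83'
= 83
> countbox.reciproc
= 1/83
> countbox.minus x='1'
= -82/83
> countbox.amplify x='12/11'
= -984/913
> jar.setk k='fice' v='~it'
= nil
> jar.setk k='brudrep' v='kece'
= nil
> jar.lookup k='wusla'
= vep
> countbox.amplify x='95'
= -93480/913
> countbox.reciproc
= -913/93480
> measurebox.re v='101' u_from='min' u_to='day'
= 101/1440
> jar.toss k='trosni'
= ToolError: no such key trosni
> countbox.peek
= -913/93480


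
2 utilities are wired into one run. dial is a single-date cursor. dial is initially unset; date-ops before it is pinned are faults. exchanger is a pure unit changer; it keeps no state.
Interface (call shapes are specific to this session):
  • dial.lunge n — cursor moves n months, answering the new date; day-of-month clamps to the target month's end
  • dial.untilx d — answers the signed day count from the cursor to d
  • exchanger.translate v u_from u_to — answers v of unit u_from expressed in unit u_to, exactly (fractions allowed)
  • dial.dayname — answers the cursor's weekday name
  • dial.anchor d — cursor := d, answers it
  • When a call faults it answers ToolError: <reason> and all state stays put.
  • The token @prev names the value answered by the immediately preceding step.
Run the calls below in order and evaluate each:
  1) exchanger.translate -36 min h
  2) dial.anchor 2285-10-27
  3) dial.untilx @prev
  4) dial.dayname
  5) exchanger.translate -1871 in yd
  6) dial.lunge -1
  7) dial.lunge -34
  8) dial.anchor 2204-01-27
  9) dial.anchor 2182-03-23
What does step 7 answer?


Answer: 2282-11-27

Derivation:
! 1. exchanger.translate(v: -36, u_from: min, u_to: h) : -3/5
! 2. dial.anchor(d: 2285-10-27) : 2285-10-27
! 3. dial.untilx(d: @prev) : 0
! 4. dial.dayname() : Tuesday
! 5. exchanger.translate(v: -1871, u_from: in, u_to: yd) : -1871/36
! 6. dial.lunge(n: -1) : 2285-09-27
! 7. dial.lunge(n: -34) : 2282-11-27
! 8. dial.anchor(d: 2204-01-27) : 2204-01-27
! 9. dial.anchor(d: 2182-03-23) : 2182-03-23


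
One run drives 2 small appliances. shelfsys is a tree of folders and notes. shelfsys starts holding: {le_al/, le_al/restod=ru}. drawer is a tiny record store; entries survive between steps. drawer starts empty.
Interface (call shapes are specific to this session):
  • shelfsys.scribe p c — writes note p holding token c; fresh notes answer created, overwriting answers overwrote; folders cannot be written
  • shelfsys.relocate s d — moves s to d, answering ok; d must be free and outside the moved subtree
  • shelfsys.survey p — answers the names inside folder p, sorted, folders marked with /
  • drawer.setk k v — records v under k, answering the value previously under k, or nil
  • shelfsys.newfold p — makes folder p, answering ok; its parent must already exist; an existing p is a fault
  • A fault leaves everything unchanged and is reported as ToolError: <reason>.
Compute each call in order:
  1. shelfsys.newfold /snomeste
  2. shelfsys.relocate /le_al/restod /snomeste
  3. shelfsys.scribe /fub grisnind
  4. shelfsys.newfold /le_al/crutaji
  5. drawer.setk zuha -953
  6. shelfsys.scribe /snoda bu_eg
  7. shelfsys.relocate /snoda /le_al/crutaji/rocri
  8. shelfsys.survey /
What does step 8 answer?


Answer: [fub, le_al/, snomeste/]

Derivation:
·→ shelfsys.newfold(p='/snomeste')
·← ok
·→ shelfsys.relocate(s='/le_al/restod', d='/snomeste')
·← ToolError: exists
·→ shelfsys.scribe(p='/fub', c='grisnind')
·← created
·→ shelfsys.newfold(p='/le_al/crutaji')
·← ok
·→ drawer.setk(k='zuha', v='-953')
·← nil
·→ shelfsys.scribe(p='/snoda', c='bu_eg')
·← created
·→ shelfsys.relocate(s='/snoda', d='/le_al/crutaji/rocri')
·← ok
·→ shelfsys.survey(p='/')
·← [fub, le_al/, snomeste/]
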